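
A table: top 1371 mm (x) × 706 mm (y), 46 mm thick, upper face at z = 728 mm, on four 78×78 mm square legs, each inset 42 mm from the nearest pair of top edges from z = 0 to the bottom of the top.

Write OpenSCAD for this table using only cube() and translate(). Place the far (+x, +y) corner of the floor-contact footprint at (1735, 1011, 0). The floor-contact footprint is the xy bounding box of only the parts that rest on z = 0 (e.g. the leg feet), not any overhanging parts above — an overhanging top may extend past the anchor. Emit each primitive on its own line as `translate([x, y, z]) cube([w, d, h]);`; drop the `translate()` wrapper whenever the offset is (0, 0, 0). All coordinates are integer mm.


// leg_h = 728 - 46 = 682
translate([406, 347, 682]) cube([1371, 706, 46]);
translate([448, 389, 0]) cube([78, 78, 682]);
translate([1657, 389, 0]) cube([78, 78, 682]);
translate([448, 933, 0]) cube([78, 78, 682]);
translate([1657, 933, 0]) cube([78, 78, 682]);


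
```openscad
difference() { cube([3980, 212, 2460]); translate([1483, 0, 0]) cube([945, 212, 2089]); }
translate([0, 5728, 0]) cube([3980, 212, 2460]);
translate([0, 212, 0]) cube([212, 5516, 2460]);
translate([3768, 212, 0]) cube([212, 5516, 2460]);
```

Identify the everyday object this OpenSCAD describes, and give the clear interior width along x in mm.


A single room. The interior width is 3556 mm.

Four walls enclosing a rectangle with a door in the front wall — a room. Outside width 3980 minus two 212 mm walls gives 3556 mm.


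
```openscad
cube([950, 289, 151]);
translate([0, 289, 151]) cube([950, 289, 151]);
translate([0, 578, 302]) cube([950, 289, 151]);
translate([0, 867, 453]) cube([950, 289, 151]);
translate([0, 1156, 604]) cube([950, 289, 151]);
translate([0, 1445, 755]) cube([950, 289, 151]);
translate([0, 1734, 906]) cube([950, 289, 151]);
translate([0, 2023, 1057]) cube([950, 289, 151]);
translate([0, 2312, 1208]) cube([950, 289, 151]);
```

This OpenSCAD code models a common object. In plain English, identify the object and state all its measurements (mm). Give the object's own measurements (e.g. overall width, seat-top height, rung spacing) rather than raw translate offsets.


A straight staircase of 9 solid steps. Each step is 950 mm wide (x), 289 mm deep (y, the going) and 151 mm tall (the rise). The first step rests on the floor; each subsequent step sits one going further in +y and one rise higher in +z, directly behind and above the previous step with no overlap.


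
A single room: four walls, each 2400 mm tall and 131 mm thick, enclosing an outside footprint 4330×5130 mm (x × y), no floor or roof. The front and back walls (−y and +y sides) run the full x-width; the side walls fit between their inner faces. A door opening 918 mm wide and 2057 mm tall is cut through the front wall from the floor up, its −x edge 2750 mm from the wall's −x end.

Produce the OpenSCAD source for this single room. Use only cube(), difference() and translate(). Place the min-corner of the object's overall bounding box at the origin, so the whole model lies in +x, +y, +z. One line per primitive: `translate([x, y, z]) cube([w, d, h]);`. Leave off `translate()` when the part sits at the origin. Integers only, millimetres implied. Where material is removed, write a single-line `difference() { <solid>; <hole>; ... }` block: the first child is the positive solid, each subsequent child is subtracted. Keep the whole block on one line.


difference() { cube([4330, 131, 2400]); translate([2750, 0, 0]) cube([918, 131, 2057]); }
translate([0, 4999, 0]) cube([4330, 131, 2400]);
translate([0, 131, 0]) cube([131, 4868, 2400]);
translate([4199, 131, 0]) cube([131, 4868, 2400]);


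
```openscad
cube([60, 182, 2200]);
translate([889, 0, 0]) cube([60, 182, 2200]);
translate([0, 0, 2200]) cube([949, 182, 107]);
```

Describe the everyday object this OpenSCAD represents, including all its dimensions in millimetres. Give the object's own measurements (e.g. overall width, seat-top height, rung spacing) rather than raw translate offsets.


A door frame. The clear opening is 829 mm wide and 2200 mm high. Two 60 mm wide jambs, 182 mm deep, stand either side of the opening from the floor to the top of the opening. A 107 mm thick head sits across the top of both jambs, spanning the full outside width of the frame.


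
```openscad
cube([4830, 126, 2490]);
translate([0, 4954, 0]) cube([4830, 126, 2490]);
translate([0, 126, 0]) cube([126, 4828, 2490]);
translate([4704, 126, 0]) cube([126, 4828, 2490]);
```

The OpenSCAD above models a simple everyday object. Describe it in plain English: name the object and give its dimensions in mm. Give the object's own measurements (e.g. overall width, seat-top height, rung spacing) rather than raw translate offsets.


The wall frame of a small rectangular building: four walls, each 2490 mm tall and 126 mm thick, enclosing a footprint 4830 mm (x) by 5080 mm (y) outside-to-outside, with no floor or roof. The front and back walls (the −y and +y sides) span the full width; the two side walls fit between them.


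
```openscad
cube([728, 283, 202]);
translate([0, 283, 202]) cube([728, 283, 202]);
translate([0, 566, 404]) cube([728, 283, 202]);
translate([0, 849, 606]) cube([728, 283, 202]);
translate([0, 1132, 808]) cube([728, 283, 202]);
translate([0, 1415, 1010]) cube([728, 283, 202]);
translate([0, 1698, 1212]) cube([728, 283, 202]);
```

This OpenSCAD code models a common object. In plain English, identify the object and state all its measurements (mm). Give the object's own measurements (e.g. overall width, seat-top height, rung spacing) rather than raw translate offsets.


A straight staircase of 7 solid steps. Each step is 728 mm wide (x), 283 mm deep (y, the going) and 202 mm tall (the rise). The first step rests on the floor; each subsequent step sits one going further in +y and one rise higher in +z, directly behind and above the previous step with no overlap.


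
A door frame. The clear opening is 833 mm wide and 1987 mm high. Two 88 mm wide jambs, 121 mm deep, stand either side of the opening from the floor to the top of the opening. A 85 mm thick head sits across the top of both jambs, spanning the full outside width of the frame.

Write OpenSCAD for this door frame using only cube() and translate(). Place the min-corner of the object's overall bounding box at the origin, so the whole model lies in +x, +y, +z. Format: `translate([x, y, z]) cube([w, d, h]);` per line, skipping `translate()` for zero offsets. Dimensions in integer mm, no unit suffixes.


cube([88, 121, 1987]);
translate([921, 0, 0]) cube([88, 121, 1987]);
translate([0, 0, 1987]) cube([1009, 121, 85]);


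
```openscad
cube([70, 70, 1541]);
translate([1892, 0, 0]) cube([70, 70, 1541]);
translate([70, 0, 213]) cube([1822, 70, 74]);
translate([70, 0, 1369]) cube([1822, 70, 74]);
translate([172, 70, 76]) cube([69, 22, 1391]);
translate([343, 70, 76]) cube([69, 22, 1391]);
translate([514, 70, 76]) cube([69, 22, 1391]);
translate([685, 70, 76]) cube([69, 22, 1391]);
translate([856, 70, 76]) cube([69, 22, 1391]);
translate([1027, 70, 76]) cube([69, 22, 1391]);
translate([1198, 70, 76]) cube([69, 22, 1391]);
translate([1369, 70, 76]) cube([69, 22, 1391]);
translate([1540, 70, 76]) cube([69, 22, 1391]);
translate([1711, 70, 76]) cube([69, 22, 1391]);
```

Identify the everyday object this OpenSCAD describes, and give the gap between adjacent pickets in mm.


A fence section. The picket gap is 102 mm.

Two posts, two rails, 10 pickets — a fence section. Span 1822 mm holds 10 pickets of 69 mm with 11 equal gaps: ⌊(1822 − 10·69) / 11⌋ = 102 mm.


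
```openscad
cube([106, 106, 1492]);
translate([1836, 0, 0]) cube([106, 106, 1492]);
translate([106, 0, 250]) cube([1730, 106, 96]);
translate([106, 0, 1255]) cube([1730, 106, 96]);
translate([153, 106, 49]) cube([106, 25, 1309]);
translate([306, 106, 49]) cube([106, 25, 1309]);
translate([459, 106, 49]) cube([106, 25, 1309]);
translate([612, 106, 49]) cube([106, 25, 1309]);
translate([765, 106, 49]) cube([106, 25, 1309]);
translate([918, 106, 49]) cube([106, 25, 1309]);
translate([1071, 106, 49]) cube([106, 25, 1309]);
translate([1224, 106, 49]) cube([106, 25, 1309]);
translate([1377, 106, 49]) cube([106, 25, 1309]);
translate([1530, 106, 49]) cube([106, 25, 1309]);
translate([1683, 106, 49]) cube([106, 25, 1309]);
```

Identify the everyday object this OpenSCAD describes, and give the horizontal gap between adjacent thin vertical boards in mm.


A fence section. The picket gap is 47 mm.

Two posts, two rails, 11 pickets — a fence section. Span 1730 mm holds 11 pickets of 106 mm with 12 equal gaps: ⌊(1730 − 11·106) / 12⌋ = 47 mm.


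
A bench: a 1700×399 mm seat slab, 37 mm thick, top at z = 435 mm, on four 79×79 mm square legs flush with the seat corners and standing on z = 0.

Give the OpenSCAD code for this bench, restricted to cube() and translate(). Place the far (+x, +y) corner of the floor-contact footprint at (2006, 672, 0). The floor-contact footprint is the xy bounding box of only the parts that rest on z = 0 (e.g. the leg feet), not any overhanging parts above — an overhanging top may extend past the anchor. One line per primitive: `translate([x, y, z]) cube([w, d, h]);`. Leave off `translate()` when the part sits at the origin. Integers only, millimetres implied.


// leg_h = 435 − 37 = 398
translate([306, 273, 398]) cube([1700, 399, 37]);
translate([306, 273, 0]) cube([79, 79, 398]);
translate([306, 593, 0]) cube([79, 79, 398]);
translate([1927, 273, 0]) cube([79, 79, 398]);
translate([1927, 593, 0]) cube([79, 79, 398]);


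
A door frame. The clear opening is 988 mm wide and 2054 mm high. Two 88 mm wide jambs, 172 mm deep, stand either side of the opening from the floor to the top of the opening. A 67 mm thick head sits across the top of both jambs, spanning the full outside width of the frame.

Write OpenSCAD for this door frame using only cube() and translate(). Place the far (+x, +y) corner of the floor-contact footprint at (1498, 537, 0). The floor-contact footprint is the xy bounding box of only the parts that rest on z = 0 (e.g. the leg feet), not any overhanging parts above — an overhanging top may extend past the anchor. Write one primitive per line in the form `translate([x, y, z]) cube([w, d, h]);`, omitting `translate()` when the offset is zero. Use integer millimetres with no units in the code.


translate([334, 365, 0]) cube([88, 172, 2054]);
translate([1410, 365, 0]) cube([88, 172, 2054]);
translate([334, 365, 2054]) cube([1164, 172, 67]);


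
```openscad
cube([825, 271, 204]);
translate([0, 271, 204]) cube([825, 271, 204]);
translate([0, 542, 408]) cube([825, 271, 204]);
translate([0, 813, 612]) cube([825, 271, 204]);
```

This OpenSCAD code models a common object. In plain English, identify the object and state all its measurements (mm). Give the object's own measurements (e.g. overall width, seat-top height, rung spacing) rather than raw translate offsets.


A straight staircase of 4 solid steps. Each step is 825 mm wide (x), 271 mm deep (y, the going) and 204 mm tall (the rise). The first step rests on the floor; each subsequent step sits one going further in +y and one rise higher in +z, directly behind and above the previous step with no overlap.


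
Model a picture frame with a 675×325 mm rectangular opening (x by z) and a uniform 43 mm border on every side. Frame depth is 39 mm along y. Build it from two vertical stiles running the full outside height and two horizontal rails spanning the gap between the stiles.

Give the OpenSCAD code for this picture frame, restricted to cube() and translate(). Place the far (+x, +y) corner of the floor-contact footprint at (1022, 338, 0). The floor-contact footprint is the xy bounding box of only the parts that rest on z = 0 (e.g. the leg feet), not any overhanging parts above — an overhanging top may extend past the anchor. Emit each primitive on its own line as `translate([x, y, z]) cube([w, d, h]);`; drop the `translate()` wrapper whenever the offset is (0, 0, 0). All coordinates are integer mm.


translate([261, 299, 0]) cube([43, 39, 411]);
translate([979, 299, 0]) cube([43, 39, 411]);
translate([304, 299, 0]) cube([675, 39, 43]);
translate([304, 299, 368]) cube([675, 39, 43]);


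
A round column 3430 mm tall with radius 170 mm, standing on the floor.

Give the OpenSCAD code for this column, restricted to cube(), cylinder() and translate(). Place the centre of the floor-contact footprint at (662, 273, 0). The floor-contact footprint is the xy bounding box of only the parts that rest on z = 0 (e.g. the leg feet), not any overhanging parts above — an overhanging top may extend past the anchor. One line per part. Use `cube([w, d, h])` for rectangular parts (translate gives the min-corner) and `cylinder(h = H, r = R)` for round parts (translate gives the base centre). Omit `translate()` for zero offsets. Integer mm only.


translate([662, 273, 0]) cylinder(h = 3430, r = 170);


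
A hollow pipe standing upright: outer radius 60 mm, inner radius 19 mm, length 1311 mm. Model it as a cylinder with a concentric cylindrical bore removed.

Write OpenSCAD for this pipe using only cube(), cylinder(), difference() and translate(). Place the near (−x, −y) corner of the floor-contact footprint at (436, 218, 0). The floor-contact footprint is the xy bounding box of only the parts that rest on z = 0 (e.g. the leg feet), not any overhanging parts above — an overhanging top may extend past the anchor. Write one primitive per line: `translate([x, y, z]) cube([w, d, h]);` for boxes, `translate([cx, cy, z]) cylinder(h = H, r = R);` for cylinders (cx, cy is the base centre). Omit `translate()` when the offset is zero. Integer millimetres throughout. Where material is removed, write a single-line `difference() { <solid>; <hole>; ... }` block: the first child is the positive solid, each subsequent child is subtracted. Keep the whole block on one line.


difference() { translate([496, 278, 0]) cylinder(h = 1311, r = 60); translate([496, 278, 0]) cylinder(h = 1311, r = 19); }


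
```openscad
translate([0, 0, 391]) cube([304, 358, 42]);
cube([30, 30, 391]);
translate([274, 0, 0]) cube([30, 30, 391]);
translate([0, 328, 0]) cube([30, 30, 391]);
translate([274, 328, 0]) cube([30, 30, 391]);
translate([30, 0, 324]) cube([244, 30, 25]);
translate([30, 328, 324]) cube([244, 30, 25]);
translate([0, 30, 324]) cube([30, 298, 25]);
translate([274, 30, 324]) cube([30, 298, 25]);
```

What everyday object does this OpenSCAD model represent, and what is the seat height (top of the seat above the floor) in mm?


A stool. The seat height is 433 mm.

A 304×358×42 slab at z = 391 on four corner posts — a stool. The seat top is 391 + 42 = 433 mm.


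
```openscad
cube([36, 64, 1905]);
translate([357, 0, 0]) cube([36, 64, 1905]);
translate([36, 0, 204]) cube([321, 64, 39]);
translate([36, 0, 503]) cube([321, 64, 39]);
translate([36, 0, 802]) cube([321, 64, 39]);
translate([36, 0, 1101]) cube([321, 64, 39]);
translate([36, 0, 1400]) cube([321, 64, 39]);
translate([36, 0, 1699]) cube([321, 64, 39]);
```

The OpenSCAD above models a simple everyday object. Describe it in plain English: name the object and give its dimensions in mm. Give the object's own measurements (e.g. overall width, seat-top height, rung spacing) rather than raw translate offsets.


A straight ladder. Two 36×64 mm vertical rails, 1905 mm tall, stand 393 mm apart (outside-to-outside) with their front faces coplanar on the −y side. 6 rungs, each 64 mm deep and 39 mm tall, span between the inner faces of the rails, front faces flush with the rails. The lowest rung's underside is at z = 204 mm and rungs are spaced 299 mm apart (underside to underside).


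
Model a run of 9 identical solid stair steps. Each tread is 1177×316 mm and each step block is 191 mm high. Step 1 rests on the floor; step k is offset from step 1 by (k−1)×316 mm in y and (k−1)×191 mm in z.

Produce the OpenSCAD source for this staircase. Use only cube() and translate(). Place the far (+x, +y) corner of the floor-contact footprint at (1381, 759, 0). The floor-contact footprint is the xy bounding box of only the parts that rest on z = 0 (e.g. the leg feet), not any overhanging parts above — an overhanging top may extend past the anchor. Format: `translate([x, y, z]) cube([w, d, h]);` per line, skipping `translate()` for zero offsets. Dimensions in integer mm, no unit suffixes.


translate([204, 443, 0]) cube([1177, 316, 191]);
translate([204, 759, 191]) cube([1177, 316, 191]);
translate([204, 1075, 382]) cube([1177, 316, 191]);
translate([204, 1391, 573]) cube([1177, 316, 191]);
translate([204, 1707, 764]) cube([1177, 316, 191]);
translate([204, 2023, 955]) cube([1177, 316, 191]);
translate([204, 2339, 1146]) cube([1177, 316, 191]);
translate([204, 2655, 1337]) cube([1177, 316, 191]);
translate([204, 2971, 1528]) cube([1177, 316, 191]);


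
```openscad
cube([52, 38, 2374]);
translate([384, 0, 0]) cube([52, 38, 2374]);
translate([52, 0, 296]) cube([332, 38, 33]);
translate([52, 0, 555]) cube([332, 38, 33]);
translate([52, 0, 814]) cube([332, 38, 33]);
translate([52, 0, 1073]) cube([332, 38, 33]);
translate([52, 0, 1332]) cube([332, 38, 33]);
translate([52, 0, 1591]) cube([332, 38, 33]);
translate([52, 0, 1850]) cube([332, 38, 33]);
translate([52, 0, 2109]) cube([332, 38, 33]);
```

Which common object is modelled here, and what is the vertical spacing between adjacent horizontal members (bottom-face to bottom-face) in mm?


A ladder. The rung spacing is 259 mm.

Two tall 52×38 posts with 8 short bars between them — a ladder. Adjacent rungs sit at z = 296 and z = 555, so the spacing is 555 − 296 = 259 mm.


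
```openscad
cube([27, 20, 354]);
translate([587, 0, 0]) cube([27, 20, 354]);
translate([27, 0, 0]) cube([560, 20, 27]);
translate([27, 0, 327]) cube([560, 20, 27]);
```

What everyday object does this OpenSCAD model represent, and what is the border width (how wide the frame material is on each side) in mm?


A picture frame. The border width is 27 mm.

Four thin pieces enclosing a rectangular opening — a picture frame. The two full-height stiles are 354 mm tall; the top rail sits at z = 327 and is 27 mm tall, so the border above the opening is 354 − 327 = 27 mm, matching the stile x-width.


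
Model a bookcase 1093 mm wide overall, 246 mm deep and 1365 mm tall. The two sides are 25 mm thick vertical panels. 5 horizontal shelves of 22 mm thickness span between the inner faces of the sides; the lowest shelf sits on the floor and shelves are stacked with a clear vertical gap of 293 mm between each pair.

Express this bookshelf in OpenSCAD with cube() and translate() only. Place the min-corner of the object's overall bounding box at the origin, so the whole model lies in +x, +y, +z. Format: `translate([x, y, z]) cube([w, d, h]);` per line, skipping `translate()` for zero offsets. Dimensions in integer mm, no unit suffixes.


cube([25, 246, 1365]);
translate([1068, 0, 0]) cube([25, 246, 1365]);
translate([25, 0, 0]) cube([1043, 246, 22]);
translate([25, 0, 315]) cube([1043, 246, 22]);
translate([25, 0, 630]) cube([1043, 246, 22]);
translate([25, 0, 945]) cube([1043, 246, 22]);
translate([25, 0, 1260]) cube([1043, 246, 22]);


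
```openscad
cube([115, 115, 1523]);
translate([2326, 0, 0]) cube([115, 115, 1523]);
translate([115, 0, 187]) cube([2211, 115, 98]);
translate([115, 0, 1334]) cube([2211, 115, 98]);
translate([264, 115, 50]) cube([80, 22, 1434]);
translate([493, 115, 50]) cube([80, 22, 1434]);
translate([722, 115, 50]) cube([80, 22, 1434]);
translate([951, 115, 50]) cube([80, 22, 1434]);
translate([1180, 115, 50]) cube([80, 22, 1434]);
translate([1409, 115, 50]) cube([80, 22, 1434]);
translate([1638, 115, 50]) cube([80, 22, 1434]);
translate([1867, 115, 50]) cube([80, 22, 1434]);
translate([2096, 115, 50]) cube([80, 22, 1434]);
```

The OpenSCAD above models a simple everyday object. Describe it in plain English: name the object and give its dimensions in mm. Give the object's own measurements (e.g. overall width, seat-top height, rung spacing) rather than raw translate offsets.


A fence section. Two 115×115 mm posts, 1523 mm tall, stand on the floor with a clear span of 2211 mm between their inner faces. Two horizontal rails of 115×98 mm section span the gap between the posts with their undersides at z = 187 mm and z = 1334 mm, flush with the posts' −y face. 9 pickets, each 80 mm wide, 22 mm thick and 1434 mm tall, are fixed to the +y face of the rails with their bottoms at z = 50 mm, spaced across the span with a 149 mm gap after the −x post and between neighbouring pickets, with 150 mm left before the +x post.


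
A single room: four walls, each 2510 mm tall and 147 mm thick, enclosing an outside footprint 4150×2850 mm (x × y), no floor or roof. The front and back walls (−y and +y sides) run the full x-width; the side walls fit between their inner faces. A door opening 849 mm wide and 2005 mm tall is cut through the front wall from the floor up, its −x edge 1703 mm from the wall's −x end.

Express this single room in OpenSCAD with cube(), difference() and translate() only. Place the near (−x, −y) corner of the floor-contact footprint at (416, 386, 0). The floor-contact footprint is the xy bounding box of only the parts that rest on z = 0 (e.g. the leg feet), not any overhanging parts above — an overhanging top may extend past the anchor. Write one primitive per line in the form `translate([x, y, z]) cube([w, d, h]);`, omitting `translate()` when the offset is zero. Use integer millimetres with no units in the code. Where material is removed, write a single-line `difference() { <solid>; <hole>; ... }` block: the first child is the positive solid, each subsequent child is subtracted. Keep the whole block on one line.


difference() { translate([416, 386, 0]) cube([4150, 147, 2510]); translate([2119, 386, 0]) cube([849, 147, 2005]); }
translate([416, 3089, 0]) cube([4150, 147, 2510]);
translate([416, 533, 0]) cube([147, 2556, 2510]);
translate([4419, 533, 0]) cube([147, 2556, 2510]);


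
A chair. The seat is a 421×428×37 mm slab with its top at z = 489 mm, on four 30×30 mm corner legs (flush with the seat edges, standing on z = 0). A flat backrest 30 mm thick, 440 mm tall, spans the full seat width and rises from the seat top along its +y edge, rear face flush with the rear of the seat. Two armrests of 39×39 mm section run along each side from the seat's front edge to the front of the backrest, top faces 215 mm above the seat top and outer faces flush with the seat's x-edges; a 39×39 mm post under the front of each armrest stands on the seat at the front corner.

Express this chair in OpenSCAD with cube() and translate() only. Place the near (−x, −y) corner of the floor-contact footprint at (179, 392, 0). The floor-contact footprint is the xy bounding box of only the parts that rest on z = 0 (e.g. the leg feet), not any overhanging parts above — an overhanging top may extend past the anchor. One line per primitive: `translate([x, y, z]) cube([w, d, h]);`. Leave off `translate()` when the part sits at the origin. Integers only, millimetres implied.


translate([179, 392, 452]) cube([421, 428, 37]);
translate([179, 392, 0]) cube([30, 30, 452]);
translate([570, 392, 0]) cube([30, 30, 452]);
translate([179, 790, 0]) cube([30, 30, 452]);
translate([570, 790, 0]) cube([30, 30, 452]);
translate([179, 790, 489]) cube([421, 30, 440]);
translate([179, 392, 665]) cube([39, 398, 39]);
translate([561, 392, 665]) cube([39, 398, 39]);
translate([179, 392, 489]) cube([39, 39, 176]);
translate([561, 392, 489]) cube([39, 39, 176]);


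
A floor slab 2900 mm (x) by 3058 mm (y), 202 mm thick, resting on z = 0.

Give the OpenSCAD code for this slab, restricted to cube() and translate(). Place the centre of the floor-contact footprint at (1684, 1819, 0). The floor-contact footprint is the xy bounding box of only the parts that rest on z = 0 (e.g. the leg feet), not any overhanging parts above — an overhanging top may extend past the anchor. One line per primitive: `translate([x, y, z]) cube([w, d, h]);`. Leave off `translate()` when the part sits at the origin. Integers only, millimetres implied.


translate([234, 290, 0]) cube([2900, 3058, 202]);


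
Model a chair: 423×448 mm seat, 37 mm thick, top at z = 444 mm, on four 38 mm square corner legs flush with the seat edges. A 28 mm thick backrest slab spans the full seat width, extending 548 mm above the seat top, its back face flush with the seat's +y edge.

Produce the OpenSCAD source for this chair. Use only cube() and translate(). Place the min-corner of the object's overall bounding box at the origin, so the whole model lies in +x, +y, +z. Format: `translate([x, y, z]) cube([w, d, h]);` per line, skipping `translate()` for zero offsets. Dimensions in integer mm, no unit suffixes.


translate([0, 0, 407]) cube([423, 448, 37]);
cube([38, 38, 407]);
translate([385, 0, 0]) cube([38, 38, 407]);
translate([0, 410, 0]) cube([38, 38, 407]);
translate([385, 410, 0]) cube([38, 38, 407]);
translate([0, 420, 444]) cube([423, 28, 548]);


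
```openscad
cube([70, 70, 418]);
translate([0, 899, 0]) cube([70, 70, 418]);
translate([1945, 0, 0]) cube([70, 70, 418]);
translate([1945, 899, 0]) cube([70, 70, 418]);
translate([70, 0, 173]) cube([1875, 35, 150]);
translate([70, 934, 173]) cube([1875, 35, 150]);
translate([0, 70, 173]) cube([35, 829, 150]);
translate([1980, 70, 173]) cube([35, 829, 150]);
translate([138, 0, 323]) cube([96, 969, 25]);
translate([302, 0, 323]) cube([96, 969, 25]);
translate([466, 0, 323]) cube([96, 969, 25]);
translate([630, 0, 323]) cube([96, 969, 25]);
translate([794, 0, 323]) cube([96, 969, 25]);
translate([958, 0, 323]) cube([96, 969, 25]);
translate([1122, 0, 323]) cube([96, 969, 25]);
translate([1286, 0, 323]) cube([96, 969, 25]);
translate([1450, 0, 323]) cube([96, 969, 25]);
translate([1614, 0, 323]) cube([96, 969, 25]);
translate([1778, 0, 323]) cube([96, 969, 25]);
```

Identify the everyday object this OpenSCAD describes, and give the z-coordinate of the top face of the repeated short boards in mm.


A bed frame. The slat-top height is 348 mm.

Four posts, four rails, and a row of slats — a bed frame. Slats sit on the rails at z = 173 + 150 = 323; with slat thickness 25, the top is 348 mm.


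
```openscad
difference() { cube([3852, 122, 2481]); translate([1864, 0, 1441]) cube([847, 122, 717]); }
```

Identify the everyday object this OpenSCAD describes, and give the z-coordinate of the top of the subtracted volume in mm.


A wall with a window opening. The window head height is 2158 mm.

A wall with a rectangular opening subtracted — a window. Sill at z = 1441, opening 717 mm tall, so the head is at 1441 + 717 = 2158 mm.


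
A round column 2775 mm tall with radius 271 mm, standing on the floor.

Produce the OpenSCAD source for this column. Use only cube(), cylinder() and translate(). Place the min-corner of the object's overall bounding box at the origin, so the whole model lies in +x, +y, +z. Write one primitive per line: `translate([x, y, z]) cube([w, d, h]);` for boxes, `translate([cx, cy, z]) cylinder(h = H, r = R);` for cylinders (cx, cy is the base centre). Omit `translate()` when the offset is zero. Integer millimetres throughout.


translate([271, 271, 0]) cylinder(h = 2775, r = 271);


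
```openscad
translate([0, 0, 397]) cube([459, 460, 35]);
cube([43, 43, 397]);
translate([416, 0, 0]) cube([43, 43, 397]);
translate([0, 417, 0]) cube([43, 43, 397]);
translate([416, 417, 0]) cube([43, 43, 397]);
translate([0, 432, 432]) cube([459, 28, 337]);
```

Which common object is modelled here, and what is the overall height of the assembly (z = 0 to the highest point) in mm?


A chair. The overall height is 769 mm.

A slab on four corner posts with a tall panel at the back — a chair. The seat slab sits at z = 397 with thickness 35, and the 337 mm backrest starts at the seat top, so the overall height is 397 + 35 + 337 = 769 mm.


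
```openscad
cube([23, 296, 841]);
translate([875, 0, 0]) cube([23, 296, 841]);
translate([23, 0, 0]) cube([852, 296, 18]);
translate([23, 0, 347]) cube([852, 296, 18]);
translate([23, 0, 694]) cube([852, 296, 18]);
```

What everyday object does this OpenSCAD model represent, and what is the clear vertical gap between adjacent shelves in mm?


A bookshelf. The clear shelf gap is 329 mm.

Two tall side panels with 3 horizontal boards between them — a bookshelf. The first two shelf undersides are at z = 0 and z = 347; with shelf thickness 18, the clear gap is 347 − 0 − 18 = 329 mm.


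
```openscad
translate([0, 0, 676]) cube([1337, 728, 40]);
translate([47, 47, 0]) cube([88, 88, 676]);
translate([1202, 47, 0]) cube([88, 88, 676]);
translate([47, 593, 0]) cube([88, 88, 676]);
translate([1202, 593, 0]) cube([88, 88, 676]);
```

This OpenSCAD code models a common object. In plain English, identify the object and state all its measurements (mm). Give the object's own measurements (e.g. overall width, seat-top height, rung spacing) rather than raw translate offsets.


A table: top 1337 mm (x) × 728 mm (y), 40 mm thick, upper face at z = 716 mm, on four 88×88 mm square legs, each inset 47 mm from the nearest pair of top edges from z = 0 to the bottom of the top.


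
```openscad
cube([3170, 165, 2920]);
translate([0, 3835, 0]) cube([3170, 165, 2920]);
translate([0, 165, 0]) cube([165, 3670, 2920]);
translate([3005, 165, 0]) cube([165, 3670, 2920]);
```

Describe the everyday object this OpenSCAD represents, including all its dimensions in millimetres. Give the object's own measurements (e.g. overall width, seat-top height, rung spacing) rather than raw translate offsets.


The wall frame of a small rectangular building: four walls, each 2920 mm tall and 165 mm thick, enclosing a footprint 3170 mm (x) by 4000 mm (y) outside-to-outside, with no floor or roof. The front and back walls (the −y and +y sides) span the full width; the two side walls fit between them.


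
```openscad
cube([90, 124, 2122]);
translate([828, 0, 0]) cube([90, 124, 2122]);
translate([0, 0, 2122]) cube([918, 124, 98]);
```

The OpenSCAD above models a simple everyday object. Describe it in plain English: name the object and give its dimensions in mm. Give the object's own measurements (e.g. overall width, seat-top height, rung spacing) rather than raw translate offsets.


A door frame. The clear opening is 738 mm wide and 2122 mm high. Two 90 mm wide jambs, 124 mm deep, stand either side of the opening from the floor to the top of the opening. A 98 mm thick head sits across the top of both jambs, spanning the full outside width of the frame.


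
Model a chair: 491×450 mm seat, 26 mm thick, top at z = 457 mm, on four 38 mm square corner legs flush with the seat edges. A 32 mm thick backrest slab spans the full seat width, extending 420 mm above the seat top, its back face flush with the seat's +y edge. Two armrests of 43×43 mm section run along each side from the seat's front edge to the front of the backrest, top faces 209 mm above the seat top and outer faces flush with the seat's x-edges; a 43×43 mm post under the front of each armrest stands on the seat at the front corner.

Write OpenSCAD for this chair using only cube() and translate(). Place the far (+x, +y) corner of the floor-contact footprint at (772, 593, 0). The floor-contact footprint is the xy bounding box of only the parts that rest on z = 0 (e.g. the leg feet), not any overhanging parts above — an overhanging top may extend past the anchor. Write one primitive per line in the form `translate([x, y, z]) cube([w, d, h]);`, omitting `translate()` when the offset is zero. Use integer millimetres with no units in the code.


translate([281, 143, 431]) cube([491, 450, 26]);
translate([281, 143, 0]) cube([38, 38, 431]);
translate([734, 143, 0]) cube([38, 38, 431]);
translate([281, 555, 0]) cube([38, 38, 431]);
translate([734, 555, 0]) cube([38, 38, 431]);
translate([281, 561, 457]) cube([491, 32, 420]);
translate([281, 143, 623]) cube([43, 418, 43]);
translate([729, 143, 623]) cube([43, 418, 43]);
translate([281, 143, 457]) cube([43, 43, 166]);
translate([729, 143, 457]) cube([43, 43, 166]);


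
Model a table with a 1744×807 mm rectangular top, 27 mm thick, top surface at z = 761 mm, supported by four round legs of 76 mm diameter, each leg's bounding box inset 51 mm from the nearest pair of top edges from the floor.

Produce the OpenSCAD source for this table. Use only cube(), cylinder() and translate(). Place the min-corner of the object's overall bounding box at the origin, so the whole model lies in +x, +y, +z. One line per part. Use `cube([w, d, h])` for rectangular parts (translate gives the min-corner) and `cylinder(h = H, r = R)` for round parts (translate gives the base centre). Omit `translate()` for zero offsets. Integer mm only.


translate([0, 0, 734]) cube([1744, 807, 27]);
translate([89, 89, 0]) cylinder(h = 734, r = 38);
translate([1655, 89, 0]) cylinder(h = 734, r = 38);
translate([89, 718, 0]) cylinder(h = 734, r = 38);
translate([1655, 718, 0]) cylinder(h = 734, r = 38);


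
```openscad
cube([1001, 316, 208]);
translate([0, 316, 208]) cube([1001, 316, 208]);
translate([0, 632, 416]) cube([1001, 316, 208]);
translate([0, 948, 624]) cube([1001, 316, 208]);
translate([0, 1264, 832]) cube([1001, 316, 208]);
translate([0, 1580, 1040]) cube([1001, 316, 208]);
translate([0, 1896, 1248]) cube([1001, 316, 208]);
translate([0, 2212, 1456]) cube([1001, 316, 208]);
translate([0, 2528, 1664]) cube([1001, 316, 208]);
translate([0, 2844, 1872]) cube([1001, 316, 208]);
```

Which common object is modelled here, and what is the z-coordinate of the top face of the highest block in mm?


A staircase. The total rise is 2080 mm.

10 identical blocks, each offset up and back from the previous — a staircase. Each step is 208 mm tall and there are 10 of them, so the total rise is 10 × 208 = 2080 mm.


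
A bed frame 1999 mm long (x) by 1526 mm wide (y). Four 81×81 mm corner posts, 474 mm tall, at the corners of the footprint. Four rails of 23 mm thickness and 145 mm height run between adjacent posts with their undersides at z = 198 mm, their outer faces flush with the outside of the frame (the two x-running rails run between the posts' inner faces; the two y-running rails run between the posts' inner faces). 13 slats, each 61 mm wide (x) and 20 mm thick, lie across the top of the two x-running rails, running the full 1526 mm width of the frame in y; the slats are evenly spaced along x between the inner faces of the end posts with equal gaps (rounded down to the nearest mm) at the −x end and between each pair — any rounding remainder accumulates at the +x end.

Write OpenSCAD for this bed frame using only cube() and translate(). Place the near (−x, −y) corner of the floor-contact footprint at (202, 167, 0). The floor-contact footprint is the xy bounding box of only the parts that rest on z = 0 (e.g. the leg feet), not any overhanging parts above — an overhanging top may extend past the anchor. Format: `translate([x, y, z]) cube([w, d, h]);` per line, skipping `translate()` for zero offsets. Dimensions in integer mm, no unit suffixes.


// slat z = rail_z + rail_h = 198 + 145 = 343
// slat gap = ⌊(1837 − 13·61) / 14⌋ = 74
translate([202, 167, 0]) cube([81, 81, 474]);
translate([202, 1612, 0]) cube([81, 81, 474]);
translate([2120, 167, 0]) cube([81, 81, 474]);
translate([2120, 1612, 0]) cube([81, 81, 474]);
translate([283, 167, 198]) cube([1837, 23, 145]);
translate([283, 1670, 198]) cube([1837, 23, 145]);
translate([202, 248, 198]) cube([23, 1364, 145]);
translate([2178, 248, 198]) cube([23, 1364, 145]);
translate([357, 167, 343]) cube([61, 1526, 20]);
translate([492, 167, 343]) cube([61, 1526, 20]);
translate([627, 167, 343]) cube([61, 1526, 20]);
translate([762, 167, 343]) cube([61, 1526, 20]);
translate([897, 167, 343]) cube([61, 1526, 20]);
translate([1032, 167, 343]) cube([61, 1526, 20]);
translate([1167, 167, 343]) cube([61, 1526, 20]);
translate([1302, 167, 343]) cube([61, 1526, 20]);
translate([1437, 167, 343]) cube([61, 1526, 20]);
translate([1572, 167, 343]) cube([61, 1526, 20]);
translate([1707, 167, 343]) cube([61, 1526, 20]);
translate([1842, 167, 343]) cube([61, 1526, 20]);
translate([1977, 167, 343]) cube([61, 1526, 20]);


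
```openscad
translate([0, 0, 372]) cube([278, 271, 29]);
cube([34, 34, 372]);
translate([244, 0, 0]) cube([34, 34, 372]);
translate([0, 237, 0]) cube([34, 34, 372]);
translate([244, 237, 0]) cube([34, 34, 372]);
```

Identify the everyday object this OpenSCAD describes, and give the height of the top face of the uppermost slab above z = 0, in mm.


A stool. The seat height is 401 mm.

A 278×271×29 slab at z = 372 on four corner posts — a stool. The seat top is 372 + 29 = 401 mm.


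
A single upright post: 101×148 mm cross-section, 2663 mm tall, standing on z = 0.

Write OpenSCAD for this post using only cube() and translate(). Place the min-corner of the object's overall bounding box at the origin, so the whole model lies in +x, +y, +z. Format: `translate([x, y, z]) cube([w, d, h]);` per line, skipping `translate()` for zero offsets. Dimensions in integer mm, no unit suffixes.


cube([101, 148, 2663]);


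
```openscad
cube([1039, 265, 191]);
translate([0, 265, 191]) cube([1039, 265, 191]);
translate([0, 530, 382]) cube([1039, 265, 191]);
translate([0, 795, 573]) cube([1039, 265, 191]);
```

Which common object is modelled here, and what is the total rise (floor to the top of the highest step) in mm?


A staircase. The total rise is 764 mm.

4 identical blocks, each offset up and back from the previous — a staircase. Each step is 191 mm tall and there are 4 of them, so the total rise is 4 × 191 = 764 mm.


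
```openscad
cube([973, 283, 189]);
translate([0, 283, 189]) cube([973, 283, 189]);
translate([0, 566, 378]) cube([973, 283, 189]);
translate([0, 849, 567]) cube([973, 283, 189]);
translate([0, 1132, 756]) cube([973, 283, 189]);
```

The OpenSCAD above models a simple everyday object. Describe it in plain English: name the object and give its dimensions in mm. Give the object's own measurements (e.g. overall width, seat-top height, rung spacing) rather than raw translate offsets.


A straight staircase of 5 solid steps. Each step is 973 mm wide (x), 283 mm deep (y, the going) and 189 mm tall (the rise). The first step rests on the floor; each subsequent step sits one going further in +y and one rise higher in +z, directly behind and above the previous step with no overlap.


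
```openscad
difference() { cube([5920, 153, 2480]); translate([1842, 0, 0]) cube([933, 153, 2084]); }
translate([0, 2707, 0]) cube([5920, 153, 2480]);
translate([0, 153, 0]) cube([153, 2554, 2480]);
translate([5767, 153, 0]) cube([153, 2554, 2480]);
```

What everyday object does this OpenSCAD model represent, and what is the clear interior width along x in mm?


A single room. The interior width is 5614 mm.

Four walls enclosing a rectangle with a door in the front wall — a room. Outside width 5920 minus two 153 mm walls gives 5614 mm.


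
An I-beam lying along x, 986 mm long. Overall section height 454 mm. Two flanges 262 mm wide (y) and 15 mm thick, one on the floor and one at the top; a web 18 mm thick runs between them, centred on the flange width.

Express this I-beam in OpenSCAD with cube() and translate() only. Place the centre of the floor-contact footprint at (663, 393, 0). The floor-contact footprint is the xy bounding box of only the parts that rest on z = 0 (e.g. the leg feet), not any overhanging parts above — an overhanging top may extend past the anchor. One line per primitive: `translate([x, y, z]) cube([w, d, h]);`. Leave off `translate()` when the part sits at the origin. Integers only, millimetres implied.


translate([170, 262, 0]) cube([986, 262, 15]);
translate([170, 384, 15]) cube([986, 18, 424]);
translate([170, 262, 439]) cube([986, 262, 15]);


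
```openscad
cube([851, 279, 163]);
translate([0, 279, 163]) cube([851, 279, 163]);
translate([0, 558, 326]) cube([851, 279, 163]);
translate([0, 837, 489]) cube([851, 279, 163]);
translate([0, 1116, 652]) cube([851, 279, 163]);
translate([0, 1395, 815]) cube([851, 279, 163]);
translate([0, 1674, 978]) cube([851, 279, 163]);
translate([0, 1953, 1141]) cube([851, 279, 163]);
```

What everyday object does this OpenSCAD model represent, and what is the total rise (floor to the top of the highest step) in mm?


A staircase. The total rise is 1304 mm.

8 identical blocks, each offset up and back from the previous — a staircase. Each step is 163 mm tall and there are 8 of them, so the total rise is 8 × 163 = 1304 mm.
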